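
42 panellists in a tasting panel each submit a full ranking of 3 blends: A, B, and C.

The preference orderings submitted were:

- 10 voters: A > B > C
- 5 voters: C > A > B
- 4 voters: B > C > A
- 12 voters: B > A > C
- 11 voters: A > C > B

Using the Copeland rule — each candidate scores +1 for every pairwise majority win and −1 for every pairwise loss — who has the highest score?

A

Pairwise results:
  A vs B: A wins 26–16.
  A vs C: A wins 33–9.
  B vs C: B wins 26–16.
Copeland scores (wins − losses):
  A: 2 − 0 = 2
  B: 1 − 1 = 0
  C: 0 − 2 = -2
A has the best Copeland score.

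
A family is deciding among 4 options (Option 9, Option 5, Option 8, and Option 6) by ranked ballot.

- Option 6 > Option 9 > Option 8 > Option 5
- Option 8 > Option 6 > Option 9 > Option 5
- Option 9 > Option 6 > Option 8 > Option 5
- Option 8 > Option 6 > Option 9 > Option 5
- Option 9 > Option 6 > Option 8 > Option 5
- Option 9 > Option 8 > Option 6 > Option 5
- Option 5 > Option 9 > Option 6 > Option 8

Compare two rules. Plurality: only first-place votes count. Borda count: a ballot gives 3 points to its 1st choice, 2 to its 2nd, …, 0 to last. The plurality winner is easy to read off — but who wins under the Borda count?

Plurality first-place counts: Option 9 3, Option 5 1, Option 8 2, Option 6 1 → Option 9.
Borda totals: Option 9 15, Option 5 3, Option 8 11, Option 6 13 → Option 9.

Option 9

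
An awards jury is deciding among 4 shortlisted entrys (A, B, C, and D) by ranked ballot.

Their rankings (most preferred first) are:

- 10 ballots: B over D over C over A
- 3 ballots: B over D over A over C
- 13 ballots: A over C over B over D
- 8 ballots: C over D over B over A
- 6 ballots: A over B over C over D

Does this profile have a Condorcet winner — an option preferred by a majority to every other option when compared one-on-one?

No

Head-to-head results (40 voters total):
A vs B: B wins 21–19.
A vs C: A wins 22–18.
A vs D: D wins 21–19.
B vs C: C wins 21–19.
B vs D: B wins 32–8.
C vs D: C wins 27–13.
No candidate beats all others: A beats C beats B beats A, a majority cycle.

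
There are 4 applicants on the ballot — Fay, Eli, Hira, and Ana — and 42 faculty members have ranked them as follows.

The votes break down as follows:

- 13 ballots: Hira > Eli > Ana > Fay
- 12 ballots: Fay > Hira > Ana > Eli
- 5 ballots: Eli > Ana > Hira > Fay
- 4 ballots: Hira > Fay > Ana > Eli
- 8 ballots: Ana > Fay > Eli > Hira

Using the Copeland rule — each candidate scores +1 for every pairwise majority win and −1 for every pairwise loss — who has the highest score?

Pairwise results:
  Fay vs Eli: Fay wins 24–18.
  Fay vs Hira: Hira wins 22–20.
  Fay vs Ana: Ana wins 26–16.
  Eli vs Hira: Hira wins 29–13.
  Eli vs Ana: Ana wins 24–18.
  Hira vs Ana: Hira wins 29–13.
Copeland scores (wins − losses):
  Fay: 1 − 2 = -1
  Eli: 0 − 3 = -3
  Hira: 3 − 0 = 3
  Ana: 2 − 1 = 1
Hira has the best Copeland score.

Hira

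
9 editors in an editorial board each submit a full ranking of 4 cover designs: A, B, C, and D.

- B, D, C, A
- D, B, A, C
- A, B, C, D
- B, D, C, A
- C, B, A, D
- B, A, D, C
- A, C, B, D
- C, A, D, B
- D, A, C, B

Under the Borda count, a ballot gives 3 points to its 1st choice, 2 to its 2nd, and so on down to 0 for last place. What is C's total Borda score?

Borda scores:
  A: 0 + 1 + 3 + 0 + 1 + 2 + 3 + 2 + 2 = 14
  B: 3 + 2 + 2 + 3 + 2 + 3 + 1 + 0 + 0 = 16
  C: 1 + 0 + 1 + 1 + 3 + 0 + 2 + 3 + 1 = 12
  D: 2 + 3 + 0 + 2 + 0 + 1 + 0 + 1 + 3 = 12

12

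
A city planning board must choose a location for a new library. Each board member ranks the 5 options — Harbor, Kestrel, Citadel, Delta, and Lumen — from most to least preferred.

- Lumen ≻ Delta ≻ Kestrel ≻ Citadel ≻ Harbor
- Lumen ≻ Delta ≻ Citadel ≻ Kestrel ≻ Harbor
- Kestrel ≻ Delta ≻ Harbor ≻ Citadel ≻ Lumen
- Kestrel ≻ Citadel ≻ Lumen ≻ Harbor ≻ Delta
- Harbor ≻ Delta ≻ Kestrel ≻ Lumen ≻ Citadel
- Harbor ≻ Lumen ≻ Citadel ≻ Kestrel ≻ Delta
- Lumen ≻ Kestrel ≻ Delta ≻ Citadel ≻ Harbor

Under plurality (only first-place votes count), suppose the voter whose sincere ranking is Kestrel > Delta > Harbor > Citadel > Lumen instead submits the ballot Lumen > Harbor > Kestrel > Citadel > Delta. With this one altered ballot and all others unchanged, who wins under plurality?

Lumen

First-place totals with the altered ballot: Harbor 2, Kestrel 1, Citadel 0, Delta 0, Lumen 4.
The winner is unchanged: still Lumen.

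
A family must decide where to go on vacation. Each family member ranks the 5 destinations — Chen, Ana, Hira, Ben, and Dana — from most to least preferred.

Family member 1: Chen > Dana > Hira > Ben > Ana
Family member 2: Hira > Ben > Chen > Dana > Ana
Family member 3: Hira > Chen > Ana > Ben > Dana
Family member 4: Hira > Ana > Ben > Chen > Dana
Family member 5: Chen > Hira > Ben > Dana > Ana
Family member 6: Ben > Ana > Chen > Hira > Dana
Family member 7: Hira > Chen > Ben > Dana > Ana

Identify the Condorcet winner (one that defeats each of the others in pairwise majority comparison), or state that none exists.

Head-to-head results (7 voters total):
Chen vs Ana: Chen wins 5–2.
Chen vs Hira: Hira wins 4–3.
Chen vs Ben: Chen wins 4–3.
Chen vs Dana: Chen wins 7–0.
Ana vs Hira: Hira wins 6–1.
Ana vs Ben: Ben wins 5–2.
Ana vs Dana: Dana wins 4–3.
Hira vs Ben: Hira wins 6–1.
Hira vs Dana: Hira wins 6–1.
Ben vs Dana: Ben wins 6–1.
Hira beats each rival — Chen (4–3), Ana (6–1), Ben (6–1), Dana (6–1) — so Hira is the Condorcet winner.

Hira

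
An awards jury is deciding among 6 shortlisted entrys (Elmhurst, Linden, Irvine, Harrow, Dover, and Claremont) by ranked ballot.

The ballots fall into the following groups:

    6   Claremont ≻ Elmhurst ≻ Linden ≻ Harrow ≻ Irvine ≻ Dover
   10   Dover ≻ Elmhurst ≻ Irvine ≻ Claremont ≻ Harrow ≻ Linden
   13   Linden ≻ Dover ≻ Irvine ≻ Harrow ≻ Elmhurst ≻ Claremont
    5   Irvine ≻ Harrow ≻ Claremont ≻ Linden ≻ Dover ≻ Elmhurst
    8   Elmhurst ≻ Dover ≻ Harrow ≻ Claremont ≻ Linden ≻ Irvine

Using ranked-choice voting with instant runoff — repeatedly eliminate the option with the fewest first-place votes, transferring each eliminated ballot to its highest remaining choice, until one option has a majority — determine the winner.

Linden

Round 1: Linden 13, Dover 10, Elmhurst 8, Claremont 6, Irvine 5, Harrow 0. Harrow has the fewest and is eliminated.
Round 2: Linden 13, Dover 10, Elmhurst 8, Claremont 6, Irvine 5. Irvine has the fewest and is eliminated.
Round 3: Linden 13, Claremont 11, Dover 10, Elmhurst 8. Elmhurst has the fewest and is eliminated.
Round 4: Dover 18, Linden 13, Claremont 11. Claremont has the fewest and is eliminated.
Round 5: Linden 24, Dover 18. Linden has a majority.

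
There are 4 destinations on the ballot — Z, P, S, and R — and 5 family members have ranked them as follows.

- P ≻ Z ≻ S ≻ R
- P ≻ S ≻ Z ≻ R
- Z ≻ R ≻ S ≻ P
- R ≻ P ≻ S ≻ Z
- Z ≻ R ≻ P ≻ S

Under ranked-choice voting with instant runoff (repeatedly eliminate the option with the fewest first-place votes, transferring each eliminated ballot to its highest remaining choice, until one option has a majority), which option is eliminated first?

S

Round 1: Z 2, P 2, R 1, S 0. S has the fewest and is eliminated.
Round 2: Z 2, P 2, R 1. R has the fewest and is eliminated.
Round 3: P 3, Z 2. P has a majority.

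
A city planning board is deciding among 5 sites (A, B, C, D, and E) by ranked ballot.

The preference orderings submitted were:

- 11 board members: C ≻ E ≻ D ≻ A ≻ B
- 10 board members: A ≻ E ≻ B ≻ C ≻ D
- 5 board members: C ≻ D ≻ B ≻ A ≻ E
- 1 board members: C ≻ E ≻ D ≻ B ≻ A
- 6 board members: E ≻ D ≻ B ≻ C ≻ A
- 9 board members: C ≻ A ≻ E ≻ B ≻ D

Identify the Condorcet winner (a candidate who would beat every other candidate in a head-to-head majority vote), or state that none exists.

C

Head-to-head results (42 voters total):
A vs B: A wins 30–12.
A vs C: C wins 32–10.
A vs D: D wins 23–19.
A vs E: A wins 24–18.
B vs C: C wins 26–16.
B vs D: D wins 23–19.
B vs E: E wins 37–5.
C vs D: C wins 36–6.
C vs E: C wins 26–16.
D vs E: E wins 37–5.
C beats each rival — A (32–10), B (26–16), D (36–6), E (26–16) — so C is the Condorcet winner.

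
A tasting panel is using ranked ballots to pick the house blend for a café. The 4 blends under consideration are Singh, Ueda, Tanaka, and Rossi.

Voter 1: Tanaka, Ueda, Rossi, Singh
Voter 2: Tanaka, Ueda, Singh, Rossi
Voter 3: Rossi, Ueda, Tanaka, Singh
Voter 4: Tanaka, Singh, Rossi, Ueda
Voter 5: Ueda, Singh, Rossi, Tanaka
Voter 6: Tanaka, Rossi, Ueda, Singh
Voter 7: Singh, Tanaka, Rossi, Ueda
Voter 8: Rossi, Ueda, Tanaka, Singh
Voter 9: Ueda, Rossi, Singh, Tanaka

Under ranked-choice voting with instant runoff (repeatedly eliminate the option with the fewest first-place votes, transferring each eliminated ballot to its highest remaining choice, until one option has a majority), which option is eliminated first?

Round 1: Tanaka 4, Ueda 2, Rossi 2, Singh 1. Singh has the fewest and is eliminated.
Round 2: Tanaka 5, Ueda 2, Rossi 2. Tanaka has a majority.

Singh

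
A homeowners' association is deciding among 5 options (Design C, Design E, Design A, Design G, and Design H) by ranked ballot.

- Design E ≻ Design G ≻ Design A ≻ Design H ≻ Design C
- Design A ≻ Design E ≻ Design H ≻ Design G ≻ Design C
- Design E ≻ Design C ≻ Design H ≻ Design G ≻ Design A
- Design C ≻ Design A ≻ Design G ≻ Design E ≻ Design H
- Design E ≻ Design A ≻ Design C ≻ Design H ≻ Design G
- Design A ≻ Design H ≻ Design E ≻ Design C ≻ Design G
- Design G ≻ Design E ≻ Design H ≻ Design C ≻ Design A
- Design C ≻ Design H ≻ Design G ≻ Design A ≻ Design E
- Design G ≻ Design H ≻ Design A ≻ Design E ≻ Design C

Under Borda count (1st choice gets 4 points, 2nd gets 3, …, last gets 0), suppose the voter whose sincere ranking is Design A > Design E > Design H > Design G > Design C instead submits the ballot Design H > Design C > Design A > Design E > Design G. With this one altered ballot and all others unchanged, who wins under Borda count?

Design E

Borda totals with the altered ballot: Design C 18, Design E 20, Design A 17, Design G 16, Design H 19.
The winner is unchanged: still Design E.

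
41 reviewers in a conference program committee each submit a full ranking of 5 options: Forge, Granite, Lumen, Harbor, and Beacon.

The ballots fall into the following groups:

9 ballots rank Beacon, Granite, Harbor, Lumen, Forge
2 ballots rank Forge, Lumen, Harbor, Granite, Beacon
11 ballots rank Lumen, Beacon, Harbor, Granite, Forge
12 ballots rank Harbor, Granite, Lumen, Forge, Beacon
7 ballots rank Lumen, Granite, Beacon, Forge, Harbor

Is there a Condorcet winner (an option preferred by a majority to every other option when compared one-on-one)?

No

Head-to-head results (41 voters total):
Forge vs Granite: Granite wins 39–2.
Forge vs Lumen: Lumen wins 39–2.
Forge vs Harbor: Harbor wins 32–9.
Forge vs Beacon: Beacon wins 27–14.
Granite vs Lumen: Granite wins 21–20.
Granite vs Harbor: Harbor wins 25–16.
Granite vs Beacon: Granite wins 21–20.
Lumen vs Harbor: Harbor wins 21–20.
Lumen vs Beacon: Lumen wins 32–9.
Harbor vs Beacon: Beacon wins 27–14.
No candidate beats all others: Granite beats Beacon beats Harbor beats Granite, a majority cycle.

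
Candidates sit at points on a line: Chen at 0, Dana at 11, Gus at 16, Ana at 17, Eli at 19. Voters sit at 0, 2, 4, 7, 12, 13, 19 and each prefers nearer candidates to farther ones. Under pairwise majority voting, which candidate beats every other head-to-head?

Dana

With single-peaked preferences on a line, the Condorcet winner is the candidate closest to the median voter.
The median voter (position 7) is closest to Dana at 11.
Check: Dana vs Gus — voters closer to Dana: 6 of 7.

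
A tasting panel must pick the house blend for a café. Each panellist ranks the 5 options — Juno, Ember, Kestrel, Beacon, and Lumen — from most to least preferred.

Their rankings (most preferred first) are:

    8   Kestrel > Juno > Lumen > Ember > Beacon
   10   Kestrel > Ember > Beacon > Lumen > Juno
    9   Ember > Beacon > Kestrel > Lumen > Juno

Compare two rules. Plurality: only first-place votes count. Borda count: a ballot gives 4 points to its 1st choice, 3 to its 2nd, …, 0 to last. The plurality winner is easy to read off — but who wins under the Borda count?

Plurality first-place counts: Juno 0, Ember 9, Kestrel 18, Beacon 0, Lumen 0 → Kestrel.
Borda totals: Juno 24, Ember 74, Kestrel 90, Beacon 47, Lumen 35 → Kestrel.

Kestrel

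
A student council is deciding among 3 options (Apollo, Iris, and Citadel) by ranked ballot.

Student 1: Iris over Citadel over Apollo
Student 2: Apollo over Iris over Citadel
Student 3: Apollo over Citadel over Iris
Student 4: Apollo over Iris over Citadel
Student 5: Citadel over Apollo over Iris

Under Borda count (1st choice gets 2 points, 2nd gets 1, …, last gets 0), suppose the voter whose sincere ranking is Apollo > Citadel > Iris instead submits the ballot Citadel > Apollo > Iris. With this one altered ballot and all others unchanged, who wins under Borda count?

Apollo

Borda totals with the altered ballot: Apollo 6, Iris 4, Citadel 5.
The winner is unchanged: still Apollo.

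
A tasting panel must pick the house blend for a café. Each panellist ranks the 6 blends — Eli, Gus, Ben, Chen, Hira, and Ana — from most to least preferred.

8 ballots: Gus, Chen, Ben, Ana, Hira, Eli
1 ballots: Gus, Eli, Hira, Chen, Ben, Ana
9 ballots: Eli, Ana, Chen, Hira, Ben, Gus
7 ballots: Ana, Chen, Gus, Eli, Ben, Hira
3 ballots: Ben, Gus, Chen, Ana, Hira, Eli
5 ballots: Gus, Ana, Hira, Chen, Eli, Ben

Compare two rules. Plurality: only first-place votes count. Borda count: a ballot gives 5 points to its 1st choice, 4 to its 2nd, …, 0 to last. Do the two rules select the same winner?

No

Plurality first-place counts: Eli 9, Gus 14, Ben 3, Chen 0, Hira 0, Ana 7 → Gus.
Borda totals: Eli 68, Gus 103, Ben 56, Chen 108, Hira 47, Ana 113 → Ana.
The two rules disagree: plurality picks Gus, Borda picks Ana.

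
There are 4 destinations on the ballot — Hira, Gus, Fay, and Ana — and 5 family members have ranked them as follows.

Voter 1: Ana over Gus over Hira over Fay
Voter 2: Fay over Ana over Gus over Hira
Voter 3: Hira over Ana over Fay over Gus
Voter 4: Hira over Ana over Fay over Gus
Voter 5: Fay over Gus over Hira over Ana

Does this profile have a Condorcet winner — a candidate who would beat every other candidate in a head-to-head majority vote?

No

Head-to-head results (5 voters total):
Hira vs Gus: Gus wins 3–2.
Hira vs Fay: Hira wins 3–2.
Hira vs Ana: Hira wins 3–2.
Gus vs Fay: Fay wins 4–1.
Gus vs Ana: Ana wins 4–1.
Fay vs Ana: Ana wins 3–2.
No candidate beats all others: Hira beats Fay beats Gus beats Hira, a majority cycle.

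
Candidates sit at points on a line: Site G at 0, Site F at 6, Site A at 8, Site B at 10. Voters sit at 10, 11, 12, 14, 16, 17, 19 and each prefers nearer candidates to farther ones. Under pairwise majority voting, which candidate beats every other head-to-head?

With single-peaked preferences on a line, the Condorcet winner is the candidate closest to the median voter.
The median voter (position 14) is closest to Site B at 10.
Check: Site B vs Site F — voters closer to Site B: 7 of 7.

Site B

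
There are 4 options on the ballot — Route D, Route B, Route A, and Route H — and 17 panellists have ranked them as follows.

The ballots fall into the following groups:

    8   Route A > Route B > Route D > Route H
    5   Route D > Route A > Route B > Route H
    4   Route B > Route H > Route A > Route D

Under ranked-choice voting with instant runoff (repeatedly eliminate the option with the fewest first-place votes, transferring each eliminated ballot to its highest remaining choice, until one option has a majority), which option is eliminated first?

Round 1: Route A 8, Route D 5, Route B 4, Route H 0. Route H has the fewest and is eliminated.
Round 2: Route A 8, Route D 5, Route B 4. Route B has the fewest and is eliminated.
Round 3: Route A 12, Route D 5. Route A has a majority.

Route H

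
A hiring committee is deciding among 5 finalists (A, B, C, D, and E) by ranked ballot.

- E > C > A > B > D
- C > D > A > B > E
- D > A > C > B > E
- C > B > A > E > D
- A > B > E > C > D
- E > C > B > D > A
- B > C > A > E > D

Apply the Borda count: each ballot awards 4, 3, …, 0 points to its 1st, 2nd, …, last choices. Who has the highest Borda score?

Borda scores:
  A: 2 + 2 + 3 + 2 + 4 + 0 + 2 = 15
  B: 1 + 1 + 1 + 3 + 3 + 2 + 4 = 15
  C: 3 + 4 + 2 + 4 + 1 + 3 + 3 = 20
  D: 0 + 3 + 4 + 0 + 0 + 1 + 0 = 8
  E: 4 + 0 + 0 + 1 + 2 + 4 + 1 = 12
C has the highest total.

C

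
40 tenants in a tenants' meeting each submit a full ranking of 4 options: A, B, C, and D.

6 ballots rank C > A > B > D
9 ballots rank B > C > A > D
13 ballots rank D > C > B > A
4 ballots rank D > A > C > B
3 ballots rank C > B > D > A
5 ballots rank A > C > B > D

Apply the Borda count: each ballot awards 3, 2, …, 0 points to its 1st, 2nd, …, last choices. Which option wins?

C

Borda scores:
  A: 6·2 + 9·1 + 13·0 + 4·2 + 3·0 + 5·3 = 44
  B: 6·1 + 9·3 + 13·1 + 4·0 + 3·2 + 5·1 = 57
  C: 6·3 + 9·2 + 13·2 + 4·1 + 3·3 + 5·2 = 85
  D: 6·0 + 9·0 + 13·3 + 4·3 + 3·1 + 5·0 = 54
C has the highest total.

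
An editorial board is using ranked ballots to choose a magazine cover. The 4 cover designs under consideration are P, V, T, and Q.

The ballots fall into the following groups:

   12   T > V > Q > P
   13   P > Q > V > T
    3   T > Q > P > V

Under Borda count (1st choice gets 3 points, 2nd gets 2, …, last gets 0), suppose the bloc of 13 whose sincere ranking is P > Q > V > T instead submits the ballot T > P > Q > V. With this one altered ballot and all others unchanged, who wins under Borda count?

T

Borda totals with the altered ballot: P 29, V 24, T 84, Q 31.
The winner is unchanged: still T.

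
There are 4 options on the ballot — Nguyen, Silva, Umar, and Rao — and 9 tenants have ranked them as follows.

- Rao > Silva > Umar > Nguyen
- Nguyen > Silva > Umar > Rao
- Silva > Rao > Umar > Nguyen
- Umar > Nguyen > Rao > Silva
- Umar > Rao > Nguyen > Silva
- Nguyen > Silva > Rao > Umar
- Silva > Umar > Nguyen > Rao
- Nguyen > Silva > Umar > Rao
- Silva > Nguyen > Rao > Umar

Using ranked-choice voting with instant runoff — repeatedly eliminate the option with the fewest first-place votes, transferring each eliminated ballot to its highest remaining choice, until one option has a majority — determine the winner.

Nguyen

Round 1: Nguyen 3, Silva 3, Umar 2, Rao 1. Rao has the fewest and is eliminated.
Round 2: Silva 4, Nguyen 3, Umar 2. Umar has the fewest and is eliminated.
Round 3: Nguyen 5, Silva 4. Nguyen has a majority.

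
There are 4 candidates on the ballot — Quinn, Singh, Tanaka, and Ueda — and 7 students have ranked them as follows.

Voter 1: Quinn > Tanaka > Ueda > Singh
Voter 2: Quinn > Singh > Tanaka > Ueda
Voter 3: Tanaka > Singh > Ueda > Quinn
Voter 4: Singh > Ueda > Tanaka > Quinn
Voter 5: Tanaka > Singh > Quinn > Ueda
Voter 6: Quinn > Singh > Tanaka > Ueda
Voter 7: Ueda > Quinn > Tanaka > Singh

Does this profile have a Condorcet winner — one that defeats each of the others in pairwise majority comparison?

Yes

Head-to-head results (7 voters total):
Quinn vs Singh: Quinn wins 4–3.
Quinn vs Tanaka: Quinn wins 4–3.
Quinn vs Ueda: Quinn wins 4–3.
Singh vs Tanaka: Tanaka wins 4–3.
Singh vs Ueda: Singh wins 5–2.
Tanaka vs Ueda: Tanaka wins 5–2.
Quinn beats each rival — Singh (4–3), Tanaka (4–3), Ueda (4–3) — so Quinn is the Condorcet winner.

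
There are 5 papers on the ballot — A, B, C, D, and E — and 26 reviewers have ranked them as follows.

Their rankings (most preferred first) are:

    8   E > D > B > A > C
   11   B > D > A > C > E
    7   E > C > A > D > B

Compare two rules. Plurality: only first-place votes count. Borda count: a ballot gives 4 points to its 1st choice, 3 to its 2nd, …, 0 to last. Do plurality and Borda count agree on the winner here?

No

Plurality first-place counts: A 0, B 11, C 0, D 0, E 15 → E.
Borda totals: A 44, B 60, C 32, D 64, E 60 → D.
The two rules disagree: plurality picks E, Borda picks D.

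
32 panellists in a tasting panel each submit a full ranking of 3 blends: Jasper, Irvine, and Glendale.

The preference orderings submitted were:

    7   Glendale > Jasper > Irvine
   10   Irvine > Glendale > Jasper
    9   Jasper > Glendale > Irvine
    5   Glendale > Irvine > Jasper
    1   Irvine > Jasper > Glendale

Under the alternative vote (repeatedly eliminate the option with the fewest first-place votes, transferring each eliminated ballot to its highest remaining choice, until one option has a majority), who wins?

Glendale

Round 1: Glendale 12, Irvine 11, Jasper 9. Jasper has the fewest and is eliminated.
Round 2: Glendale 21, Irvine 11. Glendale has a majority.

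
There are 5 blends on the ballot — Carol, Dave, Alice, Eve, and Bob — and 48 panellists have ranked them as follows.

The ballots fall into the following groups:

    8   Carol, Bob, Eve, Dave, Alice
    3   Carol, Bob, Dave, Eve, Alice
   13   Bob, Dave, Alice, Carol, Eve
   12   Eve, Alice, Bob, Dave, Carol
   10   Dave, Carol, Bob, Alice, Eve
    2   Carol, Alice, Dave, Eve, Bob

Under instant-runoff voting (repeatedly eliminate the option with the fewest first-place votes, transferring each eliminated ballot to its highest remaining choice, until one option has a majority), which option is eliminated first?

Round 1: Carol 13, Bob 13, Eve 12, Dave 10, Alice 0. Alice has the fewest and is eliminated.
Round 2: Carol 13, Bob 13, Eve 12, Dave 10. Dave has the fewest and is eliminated.
Round 3: Carol 23, Bob 13, Eve 12. Eve has the fewest and is eliminated.
Round 4: Bob 25, Carol 23. Bob has a majority.

Alice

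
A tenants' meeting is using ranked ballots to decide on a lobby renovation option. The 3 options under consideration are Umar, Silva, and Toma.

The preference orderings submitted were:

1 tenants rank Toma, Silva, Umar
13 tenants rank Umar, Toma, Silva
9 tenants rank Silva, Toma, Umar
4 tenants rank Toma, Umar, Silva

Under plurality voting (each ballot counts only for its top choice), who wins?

First-place vote totals:
  Umar: 13
  Silva: 9
  Toma: 5
Umar has the most first-place votes.

Umar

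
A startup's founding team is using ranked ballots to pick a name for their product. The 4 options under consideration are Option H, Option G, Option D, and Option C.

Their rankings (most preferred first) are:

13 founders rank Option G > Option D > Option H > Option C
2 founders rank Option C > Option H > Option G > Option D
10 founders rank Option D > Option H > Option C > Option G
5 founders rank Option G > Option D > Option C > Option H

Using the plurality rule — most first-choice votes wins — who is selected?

Option G

First-place vote totals:
  Option H: 0
  Option G: 18
  Option D: 10
  Option C: 2
Option G has the most first-place votes.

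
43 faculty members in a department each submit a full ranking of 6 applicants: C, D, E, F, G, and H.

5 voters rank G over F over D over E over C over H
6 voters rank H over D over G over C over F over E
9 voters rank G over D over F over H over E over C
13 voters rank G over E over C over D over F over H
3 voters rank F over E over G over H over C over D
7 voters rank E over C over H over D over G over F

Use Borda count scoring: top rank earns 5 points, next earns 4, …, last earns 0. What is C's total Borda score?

87

Borda scores:
  C: 5·1 + 6·2 + 9·0 + 13·3 + 3·1 + 7·4 = 87
  D: 5·3 + 6·4 + 9·4 + 13·2 + 3·0 + 7·2 = 115
  E: 5·2 + 6·0 + 9·1 + 13·4 + 3·4 + 7·5 = 118
  F: 5·4 + 6·1 + 9·3 + 13·1 + 3·5 + 7·0 = 81
  G: 5·5 + 6·3 + 9·5 + 13·5 + 3·3 + 7·1 = 169
  H: 5·0 + 6·5 + 9·2 + 13·0 + 3·2 + 7·3 = 75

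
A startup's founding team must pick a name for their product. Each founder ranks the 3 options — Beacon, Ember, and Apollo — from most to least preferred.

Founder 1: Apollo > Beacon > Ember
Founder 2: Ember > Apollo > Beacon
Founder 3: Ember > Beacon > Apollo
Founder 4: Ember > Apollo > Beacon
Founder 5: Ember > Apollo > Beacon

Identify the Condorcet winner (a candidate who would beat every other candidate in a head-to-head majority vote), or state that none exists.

Ember

Head-to-head results (5 voters total):
Beacon vs Ember: Ember wins 4–1.
Beacon vs Apollo: Apollo wins 4–1.
Ember vs Apollo: Ember wins 4–1.
Ember beats each rival — Beacon (4–1), Apollo (4–1) — so Ember is the Condorcet winner.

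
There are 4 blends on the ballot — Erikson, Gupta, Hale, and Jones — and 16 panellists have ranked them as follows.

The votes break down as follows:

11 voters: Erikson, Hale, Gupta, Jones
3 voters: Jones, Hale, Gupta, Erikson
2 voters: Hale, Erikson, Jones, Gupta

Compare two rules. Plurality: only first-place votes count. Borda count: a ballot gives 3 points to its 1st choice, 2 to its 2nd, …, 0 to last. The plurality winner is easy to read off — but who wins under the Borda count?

Erikson

Plurality first-place counts: Erikson 11, Gupta 0, Hale 2, Jones 3 → Erikson.
Borda totals: Erikson 37, Gupta 14, Hale 34, Jones 11 → Erikson.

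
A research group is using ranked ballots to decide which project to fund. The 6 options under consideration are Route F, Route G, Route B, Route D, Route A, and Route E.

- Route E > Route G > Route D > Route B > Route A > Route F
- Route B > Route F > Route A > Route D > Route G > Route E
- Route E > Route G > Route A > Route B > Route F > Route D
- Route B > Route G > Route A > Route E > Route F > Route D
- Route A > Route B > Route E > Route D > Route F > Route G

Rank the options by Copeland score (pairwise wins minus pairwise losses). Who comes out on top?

Pairwise results:
  Route F vs Route G: Route G wins 3–2.
  Route F vs Route B: Route B wins 5–0.
  Route F vs Route D: Route F wins 3–2.
  Route F vs Route A: Route A wins 4–1.
  Route F vs Route E: Route E wins 4–1.
  Route G vs Route B: Route B wins 3–2.
  Route G vs Route D: Route G wins 3–2.
  Route G vs Route A: Route G wins 3–2.
  Route G vs Route E: Route E wins 3–2.
  Route B vs Route D: Route B wins 4–1.
  Route B vs Route A: Route B wins 3–2.
  Route B vs Route E: Route B wins 3–2.
  Route D vs Route A: Route A wins 4–1.
  Route D vs Route E: Route E wins 4–1.
  Route A vs Route E: Route A wins 3–2.
Copeland scores (wins − losses):
  Route F: 1 − 4 = -3
  Route G: 3 − 2 = 1
  Route B: 5 − 0 = 5
  Route D: 0 − 5 = -5
  Route A: 3 − 2 = 1
  Route E: 3 − 2 = 1
Route B has the best Copeland score.

Route B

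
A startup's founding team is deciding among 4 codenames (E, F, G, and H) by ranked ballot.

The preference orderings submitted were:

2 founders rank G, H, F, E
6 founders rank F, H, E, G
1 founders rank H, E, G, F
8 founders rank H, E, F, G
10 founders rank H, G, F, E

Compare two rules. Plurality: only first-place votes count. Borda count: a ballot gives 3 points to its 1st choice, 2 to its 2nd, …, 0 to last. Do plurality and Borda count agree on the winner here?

Yes

Plurality first-place counts: E 0, F 6, G 2, H 19 → H.
Borda totals: E 24, F 38, G 27, H 73 → H.
The two rules agree on H.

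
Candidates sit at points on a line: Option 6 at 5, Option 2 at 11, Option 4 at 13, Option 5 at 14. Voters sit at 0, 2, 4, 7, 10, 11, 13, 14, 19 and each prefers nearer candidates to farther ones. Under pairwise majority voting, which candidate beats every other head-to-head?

With single-peaked preferences on a line, the Condorcet winner is the candidate closest to the median voter.
The median voter (position 10) is closest to Option 2 at 11.
Check: Option 2 vs Option 6 — voters closer to Option 2: 5 of 9.

Option 2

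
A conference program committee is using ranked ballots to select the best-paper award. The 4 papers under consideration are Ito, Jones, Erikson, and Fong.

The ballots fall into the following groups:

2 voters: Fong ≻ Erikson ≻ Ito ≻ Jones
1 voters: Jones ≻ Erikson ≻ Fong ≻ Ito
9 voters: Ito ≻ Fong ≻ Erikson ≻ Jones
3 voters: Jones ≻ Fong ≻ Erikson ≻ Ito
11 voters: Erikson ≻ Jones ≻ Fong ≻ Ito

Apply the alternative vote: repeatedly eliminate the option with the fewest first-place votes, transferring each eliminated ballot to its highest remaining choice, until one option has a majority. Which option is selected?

Round 1: Erikson 11, Ito 9, Jones 4, Fong 2. Fong has the fewest and is eliminated.
Round 2: Erikson 13, Ito 9, Jones 4. Jones has the fewest and is eliminated.
Round 3: Erikson 17, Ito 9. Erikson has a majority.

Erikson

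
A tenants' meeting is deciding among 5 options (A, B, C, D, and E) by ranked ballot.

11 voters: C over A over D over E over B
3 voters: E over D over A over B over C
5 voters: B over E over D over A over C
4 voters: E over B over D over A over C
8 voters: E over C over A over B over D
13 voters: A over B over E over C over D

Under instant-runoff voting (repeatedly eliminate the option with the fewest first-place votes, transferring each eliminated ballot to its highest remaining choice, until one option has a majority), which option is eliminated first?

D

Round 1: E 15, A 13, C 11, B 5, D 0. D has the fewest and is eliminated.
Round 2: E 15, A 13, C 11, B 5. B has the fewest and is eliminated.
Round 3: E 20, A 13, C 11. C has the fewest and is eliminated.
Round 4: A 24, E 20. A has a majority.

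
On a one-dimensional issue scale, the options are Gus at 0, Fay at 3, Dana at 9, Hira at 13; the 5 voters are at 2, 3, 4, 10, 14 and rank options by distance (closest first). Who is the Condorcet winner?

Fay

With single-peaked preferences on a line, the Condorcet winner is the candidate closest to the median voter.
The median voter (position 4) is closest to Fay at 3.
Check: Fay vs Hira — voters closer to Fay: 3 of 5.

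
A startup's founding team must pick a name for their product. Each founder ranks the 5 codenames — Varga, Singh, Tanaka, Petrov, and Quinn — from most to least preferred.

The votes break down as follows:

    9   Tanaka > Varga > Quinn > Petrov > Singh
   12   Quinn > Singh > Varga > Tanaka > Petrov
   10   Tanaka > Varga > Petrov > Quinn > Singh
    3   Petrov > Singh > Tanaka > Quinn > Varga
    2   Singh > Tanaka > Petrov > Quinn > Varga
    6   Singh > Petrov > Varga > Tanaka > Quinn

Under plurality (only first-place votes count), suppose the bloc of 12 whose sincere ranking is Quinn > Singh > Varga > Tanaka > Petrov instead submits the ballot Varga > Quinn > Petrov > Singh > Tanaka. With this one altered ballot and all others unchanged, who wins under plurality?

Tanaka

First-place totals with the altered ballot: Varga 12, Singh 8, Tanaka 19, Petrov 3, Quinn 0.
The winner is unchanged: still Tanaka.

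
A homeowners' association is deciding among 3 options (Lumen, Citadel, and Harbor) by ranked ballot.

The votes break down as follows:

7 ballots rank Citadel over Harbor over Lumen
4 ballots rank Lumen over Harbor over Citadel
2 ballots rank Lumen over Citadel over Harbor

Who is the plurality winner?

First-place vote totals:
  Lumen: 6
  Citadel: 7
  Harbor: 0
Citadel has the most first-place votes.

Citadel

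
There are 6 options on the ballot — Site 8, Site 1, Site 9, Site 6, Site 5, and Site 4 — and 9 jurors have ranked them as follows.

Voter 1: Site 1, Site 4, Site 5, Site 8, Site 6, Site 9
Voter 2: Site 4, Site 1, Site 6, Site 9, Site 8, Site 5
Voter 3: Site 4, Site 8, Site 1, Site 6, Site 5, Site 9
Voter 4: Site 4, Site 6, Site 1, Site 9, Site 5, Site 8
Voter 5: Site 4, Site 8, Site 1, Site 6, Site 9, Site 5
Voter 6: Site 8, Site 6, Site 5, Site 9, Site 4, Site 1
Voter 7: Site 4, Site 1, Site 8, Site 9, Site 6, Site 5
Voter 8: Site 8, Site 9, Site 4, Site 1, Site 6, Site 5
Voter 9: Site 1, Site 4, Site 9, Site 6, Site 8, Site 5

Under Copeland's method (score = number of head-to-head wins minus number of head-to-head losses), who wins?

Site 4

Pairwise results:
  Site 8 vs Site 1: Site 1 wins 5–4.
  Site 8 vs Site 9: Site 8 wins 6–3.
  Site 8 vs Site 6: Site 8 wins 6–3.
  Site 8 vs Site 5: Site 8 wins 7–2.
  Site 8 vs Site 4: Site 4 wins 7–2.
  Site 1 vs Site 9: Site 1 wins 7–2.
  Site 1 vs Site 6: Site 1 wins 7–2.
  Site 1 vs Site 5: Site 1 wins 8–1.
  Site 1 vs Site 4: Site 4 wins 7–2.
  Site 9 vs Site 6: Site 6 wins 6–3.
  Site 9 vs Site 5: Site 9 wins 6–3.
  Site 9 vs Site 4: Site 4 wins 7–2.
  Site 6 vs Site 5: Site 6 wins 8–1.
  Site 6 vs Site 4: Site 4 wins 8–1.
  Site 5 vs Site 4: Site 4 wins 8–1.
Copeland scores (wins − losses):
  Site 8: 3 − 2 = 1
  Site 1: 4 − 1 = 3
  Site 9: 1 − 4 = -3
  Site 6: 2 − 3 = -1
  Site 5: 0 − 5 = -5
  Site 4: 5 − 0 = 5
Site 4 has the best Copeland score.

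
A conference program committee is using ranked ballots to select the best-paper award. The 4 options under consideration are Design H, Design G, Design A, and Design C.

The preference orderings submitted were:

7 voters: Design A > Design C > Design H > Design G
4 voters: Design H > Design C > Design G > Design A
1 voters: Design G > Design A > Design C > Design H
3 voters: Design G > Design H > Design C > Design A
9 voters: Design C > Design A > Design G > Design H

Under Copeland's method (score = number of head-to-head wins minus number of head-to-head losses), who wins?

Pairwise results:
  Design H vs Design G: Design G wins 13–11.
  Design H vs Design A: Design A wins 17–7.
  Design H vs Design C: Design C wins 17–7.
  Design G vs Design A: Design A wins 16–8.
  Design G vs Design C: Design C wins 20–4.
  Design A vs Design C: Design C wins 16–8.
Copeland scores (wins − losses):
  Design H: 0 − 3 = -3
  Design G: 1 − 2 = -1
  Design A: 2 − 1 = 1
  Design C: 3 − 0 = 3
Design C has the best Copeland score.

Design C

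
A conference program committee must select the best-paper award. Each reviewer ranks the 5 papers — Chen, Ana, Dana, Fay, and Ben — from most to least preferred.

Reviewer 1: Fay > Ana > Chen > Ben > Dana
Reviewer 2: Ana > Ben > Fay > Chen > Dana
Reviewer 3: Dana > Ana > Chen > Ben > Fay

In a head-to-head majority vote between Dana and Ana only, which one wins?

Ana

Ballots ranking Dana above Ana: 1.
Ballots ranking Ana above Dana: 2.
Ana wins the head-to-head, 2–1.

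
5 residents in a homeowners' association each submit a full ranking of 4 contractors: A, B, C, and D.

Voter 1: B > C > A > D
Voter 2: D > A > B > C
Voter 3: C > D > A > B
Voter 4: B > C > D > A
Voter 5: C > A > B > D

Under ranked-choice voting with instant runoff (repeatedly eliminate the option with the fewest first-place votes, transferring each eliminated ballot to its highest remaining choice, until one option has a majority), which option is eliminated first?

A

Round 1: B 2, C 2, D 1, A 0. A has the fewest and is eliminated.
Round 2: B 2, C 2, D 1. D has the fewest and is eliminated.
Round 3: B 3, C 2. B has a majority.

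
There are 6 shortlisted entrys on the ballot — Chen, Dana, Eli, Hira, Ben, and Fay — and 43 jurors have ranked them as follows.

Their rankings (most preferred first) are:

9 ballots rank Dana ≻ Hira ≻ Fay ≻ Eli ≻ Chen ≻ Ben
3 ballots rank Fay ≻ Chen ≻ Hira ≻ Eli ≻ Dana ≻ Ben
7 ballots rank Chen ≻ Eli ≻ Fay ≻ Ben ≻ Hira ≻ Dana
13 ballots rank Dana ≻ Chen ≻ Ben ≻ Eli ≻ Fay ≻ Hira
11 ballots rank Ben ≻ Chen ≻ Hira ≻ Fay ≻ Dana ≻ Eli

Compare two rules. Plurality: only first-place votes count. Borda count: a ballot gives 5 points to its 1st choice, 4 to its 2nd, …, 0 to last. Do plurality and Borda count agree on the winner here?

Plurality first-place counts: Chen 7, Dana 22, Eli 0, Hira 0, Ben 11, Fay 3 → Dana.
Borda totals: Chen 152, Dana 124, Eli 78, Hira 85, Ben 108, Fay 98 → Chen.
The two rules disagree: plurality picks Dana, Borda picks Chen.

No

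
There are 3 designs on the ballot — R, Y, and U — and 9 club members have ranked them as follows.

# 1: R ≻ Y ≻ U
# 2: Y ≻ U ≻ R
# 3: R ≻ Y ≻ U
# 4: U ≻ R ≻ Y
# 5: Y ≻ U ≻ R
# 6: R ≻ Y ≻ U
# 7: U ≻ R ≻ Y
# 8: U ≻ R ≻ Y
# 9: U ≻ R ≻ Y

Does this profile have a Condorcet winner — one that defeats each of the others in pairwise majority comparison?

Head-to-head results (9 voters total):
R vs Y: R wins 7–2.
R vs U: U wins 6–3.
Y vs U: Y wins 5–4.
No candidate beats all others: R beats Y beats U beats R, a majority cycle.

No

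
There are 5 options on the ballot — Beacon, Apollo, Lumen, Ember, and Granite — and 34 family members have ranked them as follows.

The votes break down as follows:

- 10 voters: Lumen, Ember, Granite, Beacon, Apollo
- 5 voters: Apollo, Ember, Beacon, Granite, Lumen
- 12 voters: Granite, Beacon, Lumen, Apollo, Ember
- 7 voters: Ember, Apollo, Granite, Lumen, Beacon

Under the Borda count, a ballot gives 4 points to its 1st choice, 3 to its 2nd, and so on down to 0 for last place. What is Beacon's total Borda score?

56

Borda scores:
  Beacon: 10·1 + 5·2 + 12·3 + 7·0 = 56
  Apollo: 10·0 + 5·4 + 12·1 + 7·3 = 53
  Lumen: 10·4 + 5·0 + 12·2 + 7·1 = 71
  Ember: 10·3 + 5·3 + 12·0 + 7·4 = 73
  Granite: 10·2 + 5·1 + 12·4 + 7·2 = 87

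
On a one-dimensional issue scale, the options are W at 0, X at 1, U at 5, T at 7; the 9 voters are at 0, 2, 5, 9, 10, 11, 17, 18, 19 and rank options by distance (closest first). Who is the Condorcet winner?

T

With single-peaked preferences on a line, the Condorcet winner is the candidate closest to the median voter.
The median voter (position 10) is closest to T at 7.
Check: T vs X — voters closer to T: 7 of 9.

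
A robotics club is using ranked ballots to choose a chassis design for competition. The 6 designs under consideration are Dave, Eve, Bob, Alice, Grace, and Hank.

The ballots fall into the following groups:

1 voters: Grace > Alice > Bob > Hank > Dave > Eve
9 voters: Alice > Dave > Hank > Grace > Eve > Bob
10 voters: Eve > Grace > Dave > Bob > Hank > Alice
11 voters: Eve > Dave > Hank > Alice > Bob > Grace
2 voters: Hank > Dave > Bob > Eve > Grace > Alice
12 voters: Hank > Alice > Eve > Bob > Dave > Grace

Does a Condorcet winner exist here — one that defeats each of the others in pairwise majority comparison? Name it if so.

Head-to-head results (45 voters total):
Dave vs Eve: Eve wins 33–12.
Dave vs Bob: Dave wins 32–13.
Dave vs Alice: Dave wins 23–22.
Dave vs Grace: Dave wins 34–11.
Dave vs Hank: Dave wins 30–15.
Eve vs Bob: Eve wins 42–3.
Eve vs Alice: Eve wins 23–22.
Eve vs Grace: Eve wins 35–10.
Eve vs Hank: Hank wins 24–21.
Bob vs Alice: Alice wins 33–12.
Bob vs Grace: Bob wins 25–20.
Bob vs Hank: Hank wins 34–11.
Alice vs Grace: Alice wins 32–13.
Alice vs Hank: Hank wins 35–10.
Grace vs Hank: Hank wins 34–11.
No candidate beats all others: Dave beats Hank beats Eve beats Dave, a majority cycle.

None — there is no Condorcet winner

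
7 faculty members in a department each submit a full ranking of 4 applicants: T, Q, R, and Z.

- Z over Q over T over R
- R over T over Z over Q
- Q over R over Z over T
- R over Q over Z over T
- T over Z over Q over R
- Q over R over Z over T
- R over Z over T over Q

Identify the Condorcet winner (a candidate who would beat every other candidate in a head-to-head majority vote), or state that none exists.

Head-to-head results (7 voters total):
T vs Q: Q wins 4–3.
T vs R: R wins 5–2.
T vs Z: Z wins 5–2.
Q vs R: Q wins 4–3.
Q vs Z: Z wins 4–3.
R vs Z: R wins 5–2.
No candidate beats all others: Q beats R beats Z beats Q, a majority cycle.

There is no Condorcet winner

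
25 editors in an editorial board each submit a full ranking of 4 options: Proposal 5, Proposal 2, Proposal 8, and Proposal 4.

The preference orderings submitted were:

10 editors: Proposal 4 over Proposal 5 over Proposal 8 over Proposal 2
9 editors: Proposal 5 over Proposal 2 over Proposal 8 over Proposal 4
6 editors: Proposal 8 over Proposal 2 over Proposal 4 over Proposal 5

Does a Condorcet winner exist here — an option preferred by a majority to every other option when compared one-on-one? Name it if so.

None — there is no Condorcet winner

Head-to-head results (25 voters total):
Proposal 5 vs Proposal 2: Proposal 5 wins 19–6.
Proposal 5 vs Proposal 8: Proposal 5 wins 19–6.
Proposal 5 vs Proposal 4: Proposal 4 wins 16–9.
Proposal 2 vs Proposal 8: Proposal 8 wins 16–9.
Proposal 2 vs Proposal 4: Proposal 2 wins 15–10.
Proposal 8 vs Proposal 4: Proposal 8 wins 15–10.
No candidate beats all others: Proposal 5 beats Proposal 2 beats Proposal 4 beats Proposal 5, a majority cycle.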